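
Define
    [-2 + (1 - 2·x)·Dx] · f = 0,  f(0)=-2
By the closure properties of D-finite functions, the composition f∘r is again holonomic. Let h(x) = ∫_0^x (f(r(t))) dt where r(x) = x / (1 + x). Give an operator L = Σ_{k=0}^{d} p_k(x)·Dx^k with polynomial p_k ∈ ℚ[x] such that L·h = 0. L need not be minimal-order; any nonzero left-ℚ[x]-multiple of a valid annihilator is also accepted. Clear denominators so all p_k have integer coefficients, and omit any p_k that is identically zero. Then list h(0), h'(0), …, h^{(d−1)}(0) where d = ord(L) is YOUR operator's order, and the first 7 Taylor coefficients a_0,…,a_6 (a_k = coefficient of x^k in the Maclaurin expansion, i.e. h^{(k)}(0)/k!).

f: a_k = -2, -4, -8, -16, -32, -64, -128, …
f∘r: x↦r, Dx↦Dx/r' in L_f ⇒ L₀.
h=∫h₀ ⇒ L = L₀·Dx.
L = 2·Dx + (-1 + x^2)·Dx^2  (order 2).
h: a_k = 0, -2, -2, -4/3, -1, -4/5, -2/3, …
ICs: h(0) = 0, h′(0) = -2.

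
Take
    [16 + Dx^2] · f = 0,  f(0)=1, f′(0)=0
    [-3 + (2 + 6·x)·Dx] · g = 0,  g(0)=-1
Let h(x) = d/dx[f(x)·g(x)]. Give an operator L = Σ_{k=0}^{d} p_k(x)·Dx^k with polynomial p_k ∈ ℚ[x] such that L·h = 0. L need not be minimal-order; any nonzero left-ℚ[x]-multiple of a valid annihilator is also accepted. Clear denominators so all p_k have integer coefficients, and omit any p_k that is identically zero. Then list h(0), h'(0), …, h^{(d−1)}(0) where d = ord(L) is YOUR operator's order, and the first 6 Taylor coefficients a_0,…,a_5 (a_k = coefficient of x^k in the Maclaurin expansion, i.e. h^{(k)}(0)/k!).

L = (9613 + 83712·x + 273024·x^2 + 442368·x^3 + 331776·x^4) + (-444 - 5940·x - 20736·x^2 - 20736·x^3)·Dx + (364 + 3720·x + 14796·x^2 + 27648·x^3 + 20736·x^4)·Dx^2  (order 2).
h: a_k = -3/2, 73/4, 495/16, -6337/96, -11705/256, 337609/7680, …
ICs: h(0) = -3/2, h′(0) = 73/4.

f: a_k = 1, 0, -8, 0, 32/3, 0, …
g: a_k = -1, -3/2, 9/8, -27/16, 405/128, -1701/256, …
L₀ := L_f ⊗_s L_g (sym. prod.), ord ≤ 2.
Differentiate: ansatz ord ≤ ord L₀ ⇒ L.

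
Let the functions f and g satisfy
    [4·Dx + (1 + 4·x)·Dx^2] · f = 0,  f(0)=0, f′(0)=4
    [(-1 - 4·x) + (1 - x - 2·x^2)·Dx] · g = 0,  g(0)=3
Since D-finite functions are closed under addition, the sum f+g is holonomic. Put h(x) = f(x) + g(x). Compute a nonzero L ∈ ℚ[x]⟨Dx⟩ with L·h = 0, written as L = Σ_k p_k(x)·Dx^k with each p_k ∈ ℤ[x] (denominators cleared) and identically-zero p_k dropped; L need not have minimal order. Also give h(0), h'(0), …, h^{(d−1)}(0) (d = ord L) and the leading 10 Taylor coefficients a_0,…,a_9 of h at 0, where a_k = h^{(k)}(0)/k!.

L = (-156 - 624·x - 1440·x^2 - 768·x^3 - 768·x^4)·Dx + (1 - 160·x - 1064·x^2 - 1952·x^3 - 1600·x^4 - 1280·x^5)·Dx^2 + (5 + 39·x + 66·x^2 - 80·x^3 - 240·x^4 - 384·x^5 - 256·x^6)·Dx^3  (order 3).
h: a_k = 3, 7, 1, 109/3, -31, 1339/5, -1661/3, 18169/7, -7679, 271351/9, …
ICs: h(0) = 3, h′(0) = 7, h′′(0) = 2.

f: a_k = 0, 4, -8, 64/3, -64, 1024/5, -2048/3, 16384/7, -8192, 262144/9, …
g: a_k = 3, 3, 9, 15, 33, 63, 129, 255, 513, 1023, …
L₀ := lclm(L_f,L_g); ord L₀ ≤ 2+1.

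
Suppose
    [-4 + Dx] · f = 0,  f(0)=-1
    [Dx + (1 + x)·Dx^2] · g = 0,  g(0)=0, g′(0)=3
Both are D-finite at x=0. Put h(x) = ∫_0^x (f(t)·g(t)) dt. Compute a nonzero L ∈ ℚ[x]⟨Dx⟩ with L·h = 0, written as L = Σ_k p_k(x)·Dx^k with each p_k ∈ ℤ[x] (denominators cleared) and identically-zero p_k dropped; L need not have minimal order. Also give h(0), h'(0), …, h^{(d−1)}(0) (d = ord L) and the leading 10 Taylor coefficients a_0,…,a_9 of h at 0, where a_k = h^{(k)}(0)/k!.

L = (12 + 16·x)·Dx + (-7 - 8·x)·Dx^2 + (1 + x)·Dx^3  (order 3).
h: a_k = 0, 0, -3/2, -7/2, -19/4, -93/20, -18/5, -97/42, -1067/840, -659/1080, …
ICs: h(0) = 0, h′(0) = 0, h′′(0) = -3.

f: a_k = -1, -4, -8, -32/3, -32/3, -128/15, -256/45, -1024/315, -512/315, -2048/2835, …
g: a_k = 0, 3, -3/2, 1, -3/4, 3/5, -1/2, 3/7, -3/8, 1/3, …
h₀=f·g: eliminate ⇒ L₀, order ≤ 1·2.
Integrate: L := L₀·Dx.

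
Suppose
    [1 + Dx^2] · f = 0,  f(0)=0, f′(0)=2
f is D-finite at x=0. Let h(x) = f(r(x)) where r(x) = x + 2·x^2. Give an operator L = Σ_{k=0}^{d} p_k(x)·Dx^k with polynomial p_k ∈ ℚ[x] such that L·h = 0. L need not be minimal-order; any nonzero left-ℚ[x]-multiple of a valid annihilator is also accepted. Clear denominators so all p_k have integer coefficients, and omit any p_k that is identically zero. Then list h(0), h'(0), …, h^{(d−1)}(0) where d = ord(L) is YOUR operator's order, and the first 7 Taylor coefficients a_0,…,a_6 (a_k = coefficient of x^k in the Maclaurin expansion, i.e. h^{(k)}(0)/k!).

f: a_k = 0, 2, 0, -1/3, 0, 1/60, 0, …
L₀ from L_f via x↦r, Dx↦r'^{-1}Dx.
L = (1 + 12·x + 48·x^2 + 64·x^3) - 4·Dx + (1 + 4·x)·Dx^2  (order 2).
h: a_k = 0, 2, 4, -1/3, -2, -239/60, -5/2, …
ICs: h(0) = 0, h′(0) = 2.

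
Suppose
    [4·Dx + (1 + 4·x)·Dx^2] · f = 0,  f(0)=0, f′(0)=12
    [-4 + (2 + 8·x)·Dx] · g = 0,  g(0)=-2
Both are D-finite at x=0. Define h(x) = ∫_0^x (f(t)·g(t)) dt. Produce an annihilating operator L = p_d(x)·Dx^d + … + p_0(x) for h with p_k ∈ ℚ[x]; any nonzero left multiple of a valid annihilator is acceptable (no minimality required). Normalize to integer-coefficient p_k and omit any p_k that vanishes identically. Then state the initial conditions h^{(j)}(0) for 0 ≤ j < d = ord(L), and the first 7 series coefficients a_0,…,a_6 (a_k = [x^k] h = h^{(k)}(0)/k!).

f: a_k = 0, 12, -24, 64, -192, 3072/5, -2048, …
g: a_k = -2, -4, 4, -8, 20, -56, 168, …
Sym-product of L_f,L_g gives L₀ (≤ ord 2).
∫: right-multiply L₀ by Dx.
L = 4·Dx + (1 + 8·x + 16·x^2)·Dx^3  (order 3).
h: a_k = 0, 0, -12, 0, 4, -64/5, 568/15, …
ICs: h(0) = 0, h′(0) = 0, h′′(0) = -24.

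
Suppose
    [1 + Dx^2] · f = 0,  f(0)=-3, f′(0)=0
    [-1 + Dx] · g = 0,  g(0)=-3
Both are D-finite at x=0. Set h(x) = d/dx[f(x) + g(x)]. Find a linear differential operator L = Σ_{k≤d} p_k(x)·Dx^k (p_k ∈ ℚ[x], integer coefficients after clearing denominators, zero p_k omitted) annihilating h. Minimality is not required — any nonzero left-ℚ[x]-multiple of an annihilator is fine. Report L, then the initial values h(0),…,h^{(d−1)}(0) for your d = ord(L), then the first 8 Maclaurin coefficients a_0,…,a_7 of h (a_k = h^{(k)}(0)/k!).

L = 1 - Dx + Dx^2 - Dx^3  (order 3).
h: a_k = -3, 0, -3/2, -1, -1/8, 0, -1/240, -1/840, …
ICs: h(0) = -3, h′(0) = 0, h′′(0) = -3.

f: a_k = -3, 0, 3/2, 0, -1/8, 0, 1/240, 0, …
g: a_k = -3, -3, -3/2, -1/2, -1/8, -1/40, -1/240, -1/1680, …
Sum ⇒ L₀ = lclm(L_f,L_g) in ℚ(x)⟨Dx⟩.
h=h₀': d/dx-closure on L₀ ⇒ L.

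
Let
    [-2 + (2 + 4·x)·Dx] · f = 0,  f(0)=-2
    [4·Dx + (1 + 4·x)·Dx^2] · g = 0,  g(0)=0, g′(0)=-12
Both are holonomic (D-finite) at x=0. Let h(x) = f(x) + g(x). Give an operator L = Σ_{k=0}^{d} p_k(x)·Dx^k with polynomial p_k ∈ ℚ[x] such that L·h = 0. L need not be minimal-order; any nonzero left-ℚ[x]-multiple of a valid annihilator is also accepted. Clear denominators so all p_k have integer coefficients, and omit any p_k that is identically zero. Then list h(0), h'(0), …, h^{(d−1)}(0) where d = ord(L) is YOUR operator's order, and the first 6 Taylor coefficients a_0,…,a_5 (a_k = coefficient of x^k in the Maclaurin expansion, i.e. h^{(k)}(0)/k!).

L = (20 + 16·x)·Dx + (29 + 104·x + 80·x^2)·Dx^2 + (3 + 22·x + 48·x^2 + 32·x^3)·Dx^3  (order 3).
h: a_k = -2, -14, 25, -65, 773/4, -12323/20, …
ICs: h(0) = -2, h′(0) = -14, h′′(0) = 50.

f: a_k = -2, -2, 1, -1, 5/4, -7/4, …
g: a_k = 0, -12, 24, -64, 192, -3072/5, …
f+g: L₀ = lclm(L_f,L_g), ord ≤ 1+2.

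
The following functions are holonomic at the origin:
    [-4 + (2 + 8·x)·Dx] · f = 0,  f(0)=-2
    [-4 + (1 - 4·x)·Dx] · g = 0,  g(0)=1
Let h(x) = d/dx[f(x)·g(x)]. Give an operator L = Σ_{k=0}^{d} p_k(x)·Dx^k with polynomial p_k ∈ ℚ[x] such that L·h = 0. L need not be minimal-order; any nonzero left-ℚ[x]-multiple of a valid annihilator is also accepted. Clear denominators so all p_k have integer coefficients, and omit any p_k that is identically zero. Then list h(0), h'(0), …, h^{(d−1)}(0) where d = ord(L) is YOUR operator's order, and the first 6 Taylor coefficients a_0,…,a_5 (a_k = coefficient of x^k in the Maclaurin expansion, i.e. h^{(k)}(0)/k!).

L = (22 + 144·x + 96·x^2) + (-3 - 4·x + 48·x^2 + 64·x^3)·Dx  (order 1).
h: a_k = -12, -88, -552, -2864, -14600, -69072, …
ICs: h(0) = -12.

f: a_k = -2, -4, 4, -8, 20, -56, …
g: a_k = 1, 4, 16, 64, 256, 1024, …
Sym-product of L_f,L_g gives L₀ (≤ ord 1).
Derive L from L₀ (diff closure).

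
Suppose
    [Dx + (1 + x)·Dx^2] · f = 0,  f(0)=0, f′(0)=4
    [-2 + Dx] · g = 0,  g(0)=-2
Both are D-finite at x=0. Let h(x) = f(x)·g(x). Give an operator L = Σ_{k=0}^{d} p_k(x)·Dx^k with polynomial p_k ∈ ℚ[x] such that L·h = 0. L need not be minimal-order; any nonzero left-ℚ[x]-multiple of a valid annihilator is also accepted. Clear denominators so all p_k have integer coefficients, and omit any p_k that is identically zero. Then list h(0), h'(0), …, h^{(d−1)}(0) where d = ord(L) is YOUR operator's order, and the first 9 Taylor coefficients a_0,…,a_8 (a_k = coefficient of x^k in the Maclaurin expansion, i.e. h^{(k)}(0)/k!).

f: a_k = 0, 4, -2, 4/3, -1, 4/5, -2/3, 4/7, -1/2, …
g: a_k = -2, -4, -4, -8/3, -4/3, -8/15, -8/45, -16/315, -4/315, …
Product ⇒ symmetric product L₀, ord ≤ 2.
L = (2 + 4·x) + (-3 - 4·x)·Dx + (1 + x)·Dx^2  (order 2).
h: a_k = 0, -8, -12, -32/3, -6, -44/15, -8/9, -136/315, 1/45, …
ICs: h(0) = 0, h′(0) = -8.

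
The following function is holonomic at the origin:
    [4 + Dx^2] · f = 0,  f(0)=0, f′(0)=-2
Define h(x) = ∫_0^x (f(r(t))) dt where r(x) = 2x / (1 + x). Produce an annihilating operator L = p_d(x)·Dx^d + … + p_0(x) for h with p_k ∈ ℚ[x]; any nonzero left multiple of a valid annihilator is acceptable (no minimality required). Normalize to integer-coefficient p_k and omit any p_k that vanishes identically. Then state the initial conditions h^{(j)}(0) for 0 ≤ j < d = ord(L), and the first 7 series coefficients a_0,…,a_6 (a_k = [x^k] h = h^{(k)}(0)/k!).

L = 16·Dx + (2 + 6·x + 6·x^2 + 2·x^3)·Dx^2 + (1 + 4·x + 6·x^2 + 4·x^3 + x^4)·Dx^3  (order 3).
h: a_k = 0, 0, -2, 4/3, 5/3, -28/5, 386/45, …
ICs: h(0) = 0, h′(0) = 0, h′′(0) = -4.

f: a_k = 0, -2, 0, 4/3, 0, -4/15, 0, …
h₀=f(r): pull back L_f along r ⇒ L₀.
h=∫h₀ ⇒ L = L₀·Dx.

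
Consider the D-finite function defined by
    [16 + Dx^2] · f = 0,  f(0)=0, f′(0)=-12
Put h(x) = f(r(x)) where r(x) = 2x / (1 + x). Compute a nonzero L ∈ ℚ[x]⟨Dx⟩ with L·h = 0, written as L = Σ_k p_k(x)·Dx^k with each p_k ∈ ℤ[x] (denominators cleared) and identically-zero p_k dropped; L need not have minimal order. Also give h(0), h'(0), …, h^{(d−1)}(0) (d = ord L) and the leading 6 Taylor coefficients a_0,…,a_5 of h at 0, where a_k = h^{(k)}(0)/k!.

L = 64 + (2 + 6·x + 6·x^2 + 2·x^3)·Dx + (1 + 4·x + 6·x^2 + 4·x^3 + x^4)·Dx^2  (order 2).
h: a_k = 0, -24, 24, 232, -744, 3464/5, …
ICs: h(0) = 0, h′(0) = -24.

f: a_k = 0, -12, 0, 32, 0, -128/5, …
h₀=f(r): pull back L_f along r ⇒ L₀.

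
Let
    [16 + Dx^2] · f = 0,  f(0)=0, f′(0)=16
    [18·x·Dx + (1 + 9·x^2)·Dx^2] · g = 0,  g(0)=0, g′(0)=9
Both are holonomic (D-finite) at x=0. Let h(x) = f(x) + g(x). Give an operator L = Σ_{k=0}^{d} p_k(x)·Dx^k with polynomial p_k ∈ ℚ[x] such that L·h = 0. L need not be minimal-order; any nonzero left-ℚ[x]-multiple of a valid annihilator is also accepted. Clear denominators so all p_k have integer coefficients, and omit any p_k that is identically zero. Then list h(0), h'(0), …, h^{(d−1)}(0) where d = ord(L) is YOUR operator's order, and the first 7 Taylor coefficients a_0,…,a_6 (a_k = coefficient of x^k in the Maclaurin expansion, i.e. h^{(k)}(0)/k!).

f: a_k = 0, 16, 0, -128/3, 0, 512/15, 0, …
g: a_k = 0, 9, 0, -27, 0, 729/5, 0, …
Sum ⇒ L₀ = lclm(L_f,L_g) in ℚ(x)⟨Dx⟩.
L = (-13248·x + 181440·x^3 + 186624·x^5)·Dx + (-16 + 6048·x^2 + 66096·x^4 + 93312·x^6)·Dx^2 + (-828·x + 11340·x^3 + 11664·x^5)·Dx^3 + (-1 + 378·x^2 + 4131·x^4 + 5832·x^6)·Dx^4  (order 4).
h: a_k = 0, 25, 0, -209/3, 0, 2699/15, 0, …
ICs: h(0) = 0, h′(0) = 25, h′′(0) = 0, h′′′(0) = -418.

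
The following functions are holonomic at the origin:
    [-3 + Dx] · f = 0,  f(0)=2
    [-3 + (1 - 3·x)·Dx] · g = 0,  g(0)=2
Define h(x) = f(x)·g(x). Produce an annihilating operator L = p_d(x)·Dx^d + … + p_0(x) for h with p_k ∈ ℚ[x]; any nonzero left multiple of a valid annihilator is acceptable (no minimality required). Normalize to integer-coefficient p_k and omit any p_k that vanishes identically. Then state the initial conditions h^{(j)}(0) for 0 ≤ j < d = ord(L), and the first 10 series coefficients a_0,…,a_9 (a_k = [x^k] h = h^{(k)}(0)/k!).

f: a_k = 2, 6, 9, 9, 27/4, 81/20, 81/40, 243/280, 729/2240, 243/2240, …
g: a_k = 2, 6, 18, 54, 162, 486, 1458, 4374, 13122, 39366, …
f·g: L₀ = L_f ⊗_s L_g, ord ≤ 1·1.
L = (6 - 9·x) + (-1 + 3·x)·Dx  (order 1).
h: a_k = 4, 24, 90, 288, 1755/2, 13203/5, 158517/20, 166455/7, 79899129/1120, 23969763/112, …
ICs: h(0) = 4.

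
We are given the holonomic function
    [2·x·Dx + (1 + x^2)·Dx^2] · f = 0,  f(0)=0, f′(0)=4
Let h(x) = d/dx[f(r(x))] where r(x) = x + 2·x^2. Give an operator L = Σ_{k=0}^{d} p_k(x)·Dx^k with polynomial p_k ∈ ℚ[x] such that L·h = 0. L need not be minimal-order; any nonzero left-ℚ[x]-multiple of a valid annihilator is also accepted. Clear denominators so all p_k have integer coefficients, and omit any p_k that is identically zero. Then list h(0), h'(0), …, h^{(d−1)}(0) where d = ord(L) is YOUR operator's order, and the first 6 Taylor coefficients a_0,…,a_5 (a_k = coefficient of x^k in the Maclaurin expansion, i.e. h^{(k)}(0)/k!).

f: a_k = 0, 4, 0, -4/3, 0, 4/5, …
h₀=f(r): pull back L_f along r ⇒ L₀.
Derive L from L₀ (diff closure).
L = (-4 + 2·x + 16·x^2 + 48·x^3 + 48·x^4) + (1 + 4·x + x^2 + 8·x^3 + 20·x^4 + 16·x^5)·Dx  (order 1).
h: a_k = 4, 16, -4, -32, -76, -16, …
ICs: h(0) = 4.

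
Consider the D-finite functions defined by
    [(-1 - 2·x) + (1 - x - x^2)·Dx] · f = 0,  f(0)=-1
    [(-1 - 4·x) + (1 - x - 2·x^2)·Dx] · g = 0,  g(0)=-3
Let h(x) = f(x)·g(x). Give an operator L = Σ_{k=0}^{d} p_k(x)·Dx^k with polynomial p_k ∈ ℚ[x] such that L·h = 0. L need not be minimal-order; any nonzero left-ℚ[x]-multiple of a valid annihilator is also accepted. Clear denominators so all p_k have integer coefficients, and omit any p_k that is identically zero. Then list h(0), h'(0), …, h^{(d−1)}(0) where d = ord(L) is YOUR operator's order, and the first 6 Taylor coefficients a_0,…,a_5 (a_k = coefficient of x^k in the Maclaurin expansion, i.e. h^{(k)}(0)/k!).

L = (-2 - 4·x + 9·x^2 + 8·x^3) + (1 - 2·x - 2·x^2 + 3·x^3 + 2·x^4)·Dx  (order 1).
h: a_k = 3, 6, 18, 39, 90, 192, …
ICs: h(0) = 3.

f: a_k = -1, -1, -2, -3, -5, -8, …
g: a_k = -3, -3, -9, -15, -33, -63, …
Product ⇒ symmetric product L₀, ord ≤ 1.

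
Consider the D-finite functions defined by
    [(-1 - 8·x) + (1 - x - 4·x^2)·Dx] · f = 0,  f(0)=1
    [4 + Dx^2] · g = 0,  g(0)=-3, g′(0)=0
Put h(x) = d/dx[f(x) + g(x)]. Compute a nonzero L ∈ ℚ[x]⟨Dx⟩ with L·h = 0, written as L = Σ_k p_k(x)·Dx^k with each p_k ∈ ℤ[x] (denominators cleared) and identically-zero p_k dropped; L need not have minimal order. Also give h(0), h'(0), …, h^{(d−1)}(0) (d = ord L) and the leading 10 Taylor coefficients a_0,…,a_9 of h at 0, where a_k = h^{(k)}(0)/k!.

f: a_k = 1, 1, 5, 9, 29, 65, 181, 441, 1165, 2929, …
g: a_k = -3, 0, 6, 0, -2, 0, 4/15, 0, -2/105, 0, …
f+g: L₀ = lclm(L_f,L_g), ord ≤ 1+2.
Derive L from L₀ (diff closure).
L = (1472 + 8672·x + 38224·x^2 + 28480·x^3 + 58880·x^4 + 9216·x^5 + 12288·x^6) + (-116 - 892·x + 504·x^2 + 2312·x^3 + 5920·x^4 + 10368·x^5 + 3584·x^6 + 4096·x^7)·Dx + (368 + 2168·x + 9556·x^2 + 7120·x^3 + 14720·x^4 + 2304·x^5 + 3072·x^6)·Dx^2 + (-29 - 223·x + 126·x^2 + 578·x^3 + 1480·x^4 + 2592·x^5 + 896·x^6 + 1024·x^7)·Dx^3  (order 3).
h: a_k = 1, 22, 27, 108, 325, 5438/5, 3087, 978584/105, 26361, 71716058/945, …
ICs: h(0) = 1, h′(0) = 22, h′′(0) = 54.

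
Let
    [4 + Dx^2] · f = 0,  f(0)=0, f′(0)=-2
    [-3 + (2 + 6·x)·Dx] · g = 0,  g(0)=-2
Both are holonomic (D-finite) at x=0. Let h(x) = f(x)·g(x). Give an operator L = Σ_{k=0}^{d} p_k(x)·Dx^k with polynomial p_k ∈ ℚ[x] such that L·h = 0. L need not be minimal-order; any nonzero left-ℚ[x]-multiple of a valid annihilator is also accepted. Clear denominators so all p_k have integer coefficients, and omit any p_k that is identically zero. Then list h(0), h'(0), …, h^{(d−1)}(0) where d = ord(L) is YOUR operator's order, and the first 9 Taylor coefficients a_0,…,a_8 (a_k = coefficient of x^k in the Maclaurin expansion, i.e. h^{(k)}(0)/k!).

L = (43 + 96·x + 144·x^2) + (-12 - 36·x)·Dx + (4 + 24·x + 36·x^2)·Dx^2  (order 2).
h: a_k = 0, 4, 6, -43/6, 11/4, -4379/480, 7321/320, -838883/16128, 6669683/53760, …
ICs: h(0) = 0, h′(0) = 4.

f: a_k = 0, -2, 0, 4/3, 0, -4/15, 0, 8/315, 0, …
g: a_k = -2, -3, 9/4, -27/8, 405/64, -1701/128, 15309/512, -72171/1024, 2814669/16384, …
Product ⇒ symmetric product L₀, ord ≤ 2.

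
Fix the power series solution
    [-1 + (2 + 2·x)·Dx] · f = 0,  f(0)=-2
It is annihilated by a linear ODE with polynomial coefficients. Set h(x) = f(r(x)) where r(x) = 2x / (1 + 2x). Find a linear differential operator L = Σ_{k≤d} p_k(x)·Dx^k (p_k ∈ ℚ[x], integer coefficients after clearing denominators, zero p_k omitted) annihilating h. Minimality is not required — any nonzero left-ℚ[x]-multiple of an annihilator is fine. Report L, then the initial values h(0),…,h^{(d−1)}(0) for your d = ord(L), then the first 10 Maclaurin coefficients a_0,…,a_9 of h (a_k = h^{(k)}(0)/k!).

f: a_k = -2, -1, 1/4, -1/8, 5/64, -7/128, 21/512, -33/1024, 429/16384, -715/32768, …
h₀=f(r): pull back L_f along r ⇒ L₀.
L = -1 + (1 + 6·x + 8·x^2)·Dx  (order 1).
h: a_k = -2, -2, 5, -13, 141/4, -399/4, 2353/8, -7205/8, 182461/64, -594203/64, …
ICs: h(0) = -2.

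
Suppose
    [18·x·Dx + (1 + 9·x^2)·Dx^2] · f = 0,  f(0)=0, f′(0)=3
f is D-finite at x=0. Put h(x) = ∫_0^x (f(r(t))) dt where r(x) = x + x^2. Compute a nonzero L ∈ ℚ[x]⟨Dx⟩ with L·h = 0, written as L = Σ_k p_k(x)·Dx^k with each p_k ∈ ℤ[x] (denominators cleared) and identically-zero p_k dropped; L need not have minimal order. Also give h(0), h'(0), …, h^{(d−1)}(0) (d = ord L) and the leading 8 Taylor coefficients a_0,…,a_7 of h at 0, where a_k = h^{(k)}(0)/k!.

f: a_k = 0, 3, 0, -9, 0, 243/5, 0, -2187/7, …
Substitute x→r, Dx→(1/r')Dx; clear ⇒ L₀.
∫: right-multiply L₀ by Dx.
L = (-2 + 18·x + 72·x^2 + 108·x^3 + 54·x^4)·Dx^2 + (1 + 2·x + 9·x^2 + 36·x^3 + 45·x^4 + 18·x^5)·Dx^3  (order 3).
h: a_k = 0, 0, 3/2, 1, -9/4, -27/5, 18/5, 234/7, …
ICs: h(0) = 0, h′(0) = 0, h′′(0) = 3.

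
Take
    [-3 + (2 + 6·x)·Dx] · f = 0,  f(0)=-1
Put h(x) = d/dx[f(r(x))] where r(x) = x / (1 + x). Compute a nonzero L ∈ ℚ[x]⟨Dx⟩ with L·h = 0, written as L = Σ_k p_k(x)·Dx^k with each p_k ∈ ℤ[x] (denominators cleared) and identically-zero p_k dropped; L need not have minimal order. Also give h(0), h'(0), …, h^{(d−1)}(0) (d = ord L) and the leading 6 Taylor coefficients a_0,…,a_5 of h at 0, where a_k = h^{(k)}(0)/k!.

f: a_k = -1, -3/2, 9/8, -27/16, 405/128, -1701/256, …
Change of var in L_f (x↦r) gives L₀.
Differentiate: ansatz ord ≤ ord L₀ ⇒ L.
L = (-7 - 16·x) + (-2 - 10·x - 8·x^2)·Dx  (order 1).
h: a_k = -3/2, 21/4, -261/16, 1677/32, -45345/256, 318915/512, …
ICs: h(0) = -3/2.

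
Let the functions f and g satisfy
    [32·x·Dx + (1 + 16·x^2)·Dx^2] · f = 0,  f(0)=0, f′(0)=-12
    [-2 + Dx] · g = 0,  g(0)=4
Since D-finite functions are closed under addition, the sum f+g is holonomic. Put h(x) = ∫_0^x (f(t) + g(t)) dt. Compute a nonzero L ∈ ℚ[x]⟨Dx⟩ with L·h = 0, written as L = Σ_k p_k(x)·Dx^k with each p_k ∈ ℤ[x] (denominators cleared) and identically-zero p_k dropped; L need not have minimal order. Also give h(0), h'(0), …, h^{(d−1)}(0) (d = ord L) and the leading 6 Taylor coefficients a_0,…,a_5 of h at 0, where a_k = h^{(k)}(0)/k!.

L = (32 - 64·x - 1536·x^2 - 1024·x^3)·Dx^2 + (-18 + 704·x^2 - 512·x^4)·Dx^3 + (1 + 16·x + 32·x^2 + 256·x^3 + 256·x^4)·Dx^4  (order 4).
h: a_k = 0, 4, -2, 8/3, 52/3, 8/15, …
ICs: h(0) = 0, h′(0) = 4, h′′(0) = -4, h′′′(0) = 16.

f: a_k = 0, -12, 0, 64, 0, -3072/5, …
g: a_k = 4, 8, 8, 16/3, 8/3, 16/15, …
h₀=f+g: left-lcm gives L₀, ord ≤ 3.
Integrate: L := L₀·Dx.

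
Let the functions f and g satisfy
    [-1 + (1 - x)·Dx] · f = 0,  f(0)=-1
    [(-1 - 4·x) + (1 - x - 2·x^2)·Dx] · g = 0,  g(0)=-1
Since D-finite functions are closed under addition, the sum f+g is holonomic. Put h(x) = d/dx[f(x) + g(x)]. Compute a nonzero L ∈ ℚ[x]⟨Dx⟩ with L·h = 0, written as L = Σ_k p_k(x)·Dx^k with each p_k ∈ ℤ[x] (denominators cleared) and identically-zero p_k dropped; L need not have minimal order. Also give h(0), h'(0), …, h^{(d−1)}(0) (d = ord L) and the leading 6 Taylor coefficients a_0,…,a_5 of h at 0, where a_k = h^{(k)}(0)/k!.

f: a_k = -1, -1, -1, -1, -1, -1, …
g: a_k = -1, -1, -3, -5, -11, -21, …
Weyl lclm of L_f,L_g ⇒ L₀ (ord ≤ 2).
Derive L from L₀ (diff closure).
L = (-6 - 48·x - 96·x^3 + 24·x^4) + (6 + 18·x - 12·x^2 + 24·x^3 - 90·x^4 + 24·x^5)·Dx + (-1 + 2·x - 5·x^2 + 12·x^3 + 2·x^4 - 14·x^5 + 4·x^6)·Dx^2  (order 2).
h: a_k = -2, -8, -18, -48, -110, -264, …
ICs: h(0) = -2, h′(0) = -8.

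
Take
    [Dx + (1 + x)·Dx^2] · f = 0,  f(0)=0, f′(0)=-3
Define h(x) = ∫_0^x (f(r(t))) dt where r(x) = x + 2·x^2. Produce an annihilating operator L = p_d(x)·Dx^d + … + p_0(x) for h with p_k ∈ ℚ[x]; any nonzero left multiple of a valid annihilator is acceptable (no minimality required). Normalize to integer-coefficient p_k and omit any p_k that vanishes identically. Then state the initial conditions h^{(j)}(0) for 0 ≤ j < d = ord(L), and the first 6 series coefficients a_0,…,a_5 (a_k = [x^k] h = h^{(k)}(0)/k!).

L = (-3 + 4·x + 8·x^2)·Dx^2 + (1 + 5·x + 6·x^2 + 8·x^3)·Dx^3  (order 3).
h: a_k = 0, 0, -3/2, -3/2, 5/4, 3/20, …
ICs: h(0) = 0, h′(0) = 0, h′′(0) = -3.

f: a_k = 0, -3, 3/2, -1, 3/4, -3/5, …
L₀ from L_f via x↦r, Dx↦r'^{-1}Dx.
∫: right-multiply L₀ by Dx.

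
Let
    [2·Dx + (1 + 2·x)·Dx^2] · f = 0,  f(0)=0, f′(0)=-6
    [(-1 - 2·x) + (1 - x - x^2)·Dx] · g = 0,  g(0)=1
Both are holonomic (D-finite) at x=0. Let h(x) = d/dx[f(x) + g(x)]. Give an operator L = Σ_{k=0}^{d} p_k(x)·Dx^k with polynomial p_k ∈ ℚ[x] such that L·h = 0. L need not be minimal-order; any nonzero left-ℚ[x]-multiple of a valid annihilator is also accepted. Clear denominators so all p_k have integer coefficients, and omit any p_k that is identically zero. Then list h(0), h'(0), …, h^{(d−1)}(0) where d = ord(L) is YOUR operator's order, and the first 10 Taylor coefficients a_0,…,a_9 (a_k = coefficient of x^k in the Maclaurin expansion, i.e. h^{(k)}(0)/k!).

L = (-34 - 92·x - 116·x^2 - 48·x^3 - 24·x^4) + (-5 - 60·x - 170·x^2 - 180·x^3 - 100·x^4 - 40·x^5)·Dx + (3 + 11·x + 5·x^2 - 20·x^3 - 30·x^4 - 24·x^5 - 8·x^6)·Dx^2  (order 2).
h: a_k = -5, 16, -15, 68, -56, 270, -237, 1040, -1041, 3962, …
ICs: h(0) = -5, h′(0) = 16.

f: a_k = 0, -6, 6, -8, 12, -96/5, 32, -384/7, 96, -512/3, …
g: a_k = 1, 1, 2, 3, 5, 8, 13, 21, 34, 55, …
Sum ⇒ L₀ = lclm(L_f,L_g) in ℚ(x)⟨Dx⟩.
h=h₀': d/dx-closure on L₀ ⇒ L.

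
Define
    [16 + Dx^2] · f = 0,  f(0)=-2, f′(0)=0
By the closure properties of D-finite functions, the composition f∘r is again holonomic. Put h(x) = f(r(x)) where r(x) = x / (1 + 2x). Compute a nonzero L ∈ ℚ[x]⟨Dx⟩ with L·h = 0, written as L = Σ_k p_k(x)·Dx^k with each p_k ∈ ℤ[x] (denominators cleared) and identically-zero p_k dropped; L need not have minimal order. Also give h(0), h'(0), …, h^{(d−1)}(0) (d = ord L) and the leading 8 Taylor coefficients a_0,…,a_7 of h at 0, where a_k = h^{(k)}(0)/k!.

f: a_k = -2, 0, 16, 0, -64/3, 0, 512/45, 0, …
f∘r: x↦r, Dx↦Dx/r' in L_f ⇒ L₀.
L = 16 + (4 + 24·x + 48·x^2 + 32·x^3)·Dx + (1 + 8·x + 24·x^2 + 32·x^3 + 16·x^4)·Dx^2  (order 2).
h: a_k = -2, 0, 16, -64, 512/3, -1024/3, 19712/45, 1024/5, …
ICs: h(0) = -2, h′(0) = 0.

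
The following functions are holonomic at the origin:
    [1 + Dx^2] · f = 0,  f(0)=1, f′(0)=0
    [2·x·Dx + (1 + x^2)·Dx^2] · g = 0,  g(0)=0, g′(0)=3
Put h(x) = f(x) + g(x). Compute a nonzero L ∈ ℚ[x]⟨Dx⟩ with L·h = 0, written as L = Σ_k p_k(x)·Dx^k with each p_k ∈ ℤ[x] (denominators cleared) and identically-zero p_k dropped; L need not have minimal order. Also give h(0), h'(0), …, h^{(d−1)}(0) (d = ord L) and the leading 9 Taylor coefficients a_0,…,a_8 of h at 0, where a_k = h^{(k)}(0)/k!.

f: a_k = 1, 0, -1/2, 0, 1/24, 0, -1/720, 0, 1/40320, …
g: a_k = 0, 3, 0, -1, 0, 3/5, 0, -3/7, 0, …
Sum ⇒ L₀ = lclm(L_f,L_g) in ℚ(x)⟨Dx⟩.
L = (-22·x + 28·x^3 + 2·x^5)·Dx + (-1 + 7·x^2 + 9·x^4 + x^6)·Dx^2 + (-22·x + 28·x^3 + 2·x^5)·Dx^3 + (-1 + 7·x^2 + 9·x^4 + x^6)·Dx^4  (order 4).
h: a_k = 1, 3, -1/2, -1, 1/24, 3/5, -1/720, -3/7, 1/40320, …
ICs: h(0) = 1, h′(0) = 3, h′′(0) = -1, h′′′(0) = -6.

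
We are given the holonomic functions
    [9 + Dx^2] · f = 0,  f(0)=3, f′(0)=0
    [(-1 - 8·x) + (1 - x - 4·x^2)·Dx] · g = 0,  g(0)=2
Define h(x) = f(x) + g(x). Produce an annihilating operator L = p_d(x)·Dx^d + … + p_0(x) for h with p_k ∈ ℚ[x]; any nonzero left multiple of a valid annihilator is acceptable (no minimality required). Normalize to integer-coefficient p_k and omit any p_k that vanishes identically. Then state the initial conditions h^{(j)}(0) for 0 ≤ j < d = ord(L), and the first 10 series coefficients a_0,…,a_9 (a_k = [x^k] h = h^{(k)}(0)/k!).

f: a_k = 3, 0, -27/2, 0, 81/8, 0, -243/80, 0, 2187/4480, 0, …
g: a_k = 2, 2, 10, 18, 58, 130, 362, 882, 2330, 5858, …
f+g: L₀ = lclm(L_f,L_g), ord ≤ 2+1.
L = (-567 - 4806·x - 3321·x^2 - 9936·x^3 - 6480·x^4 - 10368·x^5) + (171 - 117·x - 441·x^2 + 135·x^3 - 540·x^4 - 3888·x^5 - 5184·x^6)·Dx + (-63 - 534·x - 369·x^2 - 1104·x^3 - 720·x^4 - 1152·x^5)·Dx^2 + (19 - 13·x - 49·x^2 + 15·x^3 - 60·x^4 - 432·x^5 - 576·x^6)·Dx^3  (order 3).
h: a_k = 5, 2, -7/2, 18, 545/8, 130, 28717/80, 882, 10440587/4480, 5858, …
ICs: h(0) = 5, h′(0) = 2, h′′(0) = -7.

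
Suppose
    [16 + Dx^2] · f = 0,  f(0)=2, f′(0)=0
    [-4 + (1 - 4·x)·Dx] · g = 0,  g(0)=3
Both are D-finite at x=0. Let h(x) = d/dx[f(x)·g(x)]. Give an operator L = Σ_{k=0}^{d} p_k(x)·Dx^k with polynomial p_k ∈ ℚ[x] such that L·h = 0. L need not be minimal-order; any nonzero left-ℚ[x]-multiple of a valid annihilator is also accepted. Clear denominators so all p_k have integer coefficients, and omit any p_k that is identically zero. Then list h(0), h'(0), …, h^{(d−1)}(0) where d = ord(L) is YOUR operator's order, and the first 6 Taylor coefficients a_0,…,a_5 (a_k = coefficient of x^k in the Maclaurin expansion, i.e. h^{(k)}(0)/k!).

L = (-16 - 128·x + 256·x^2) + (-8 + 32·x)·Dx + (1 - 8·x + 16·x^2)·Dx^2  (order 2).
h: a_k = 24, 96, 576, 3328, 16640, 398336/5, …
ICs: h(0) = 24, h′(0) = 96.

f: a_k = 2, 0, -16, 0, 64/3, 0, …
g: a_k = 3, 12, 48, 192, 768, 3072, …
L₀ := L_f ⊗_s L_g (sym. prod.), ord ≤ 2.
Differentiate: ansatz ord ≤ ord L₀ ⇒ L.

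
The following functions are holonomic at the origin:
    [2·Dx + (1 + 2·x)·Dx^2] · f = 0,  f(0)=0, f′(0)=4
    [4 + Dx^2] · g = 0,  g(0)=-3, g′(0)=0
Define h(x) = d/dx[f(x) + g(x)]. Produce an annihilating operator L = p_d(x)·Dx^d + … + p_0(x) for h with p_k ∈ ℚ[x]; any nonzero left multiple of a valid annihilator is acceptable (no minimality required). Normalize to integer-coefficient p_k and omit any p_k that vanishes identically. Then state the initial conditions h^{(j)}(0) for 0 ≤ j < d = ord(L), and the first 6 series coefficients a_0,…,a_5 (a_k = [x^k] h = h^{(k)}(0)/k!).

L = (56 + 32·x + 32·x^2) + (12 + 40·x + 48·x^2 + 32·x^3)·Dx + (14 + 8·x + 8·x^2)·Dx^2 + (3 + 10·x + 12·x^2 + 8·x^3)·Dx^3  (order 3).
h: a_k = 4, 4, 16, -40, 64, -632/5, …
ICs: h(0) = 4, h′(0) = 4, h′′(0) = 32.

f: a_k = 0, 4, -4, 16/3, -8, 64/5, …
g: a_k = -3, 0, 6, 0, -2, 0, …
h₀=f+g: left-lcm gives L₀, ord ≤ 4.
h=h₀': d/dx-closure on L₀ ⇒ L.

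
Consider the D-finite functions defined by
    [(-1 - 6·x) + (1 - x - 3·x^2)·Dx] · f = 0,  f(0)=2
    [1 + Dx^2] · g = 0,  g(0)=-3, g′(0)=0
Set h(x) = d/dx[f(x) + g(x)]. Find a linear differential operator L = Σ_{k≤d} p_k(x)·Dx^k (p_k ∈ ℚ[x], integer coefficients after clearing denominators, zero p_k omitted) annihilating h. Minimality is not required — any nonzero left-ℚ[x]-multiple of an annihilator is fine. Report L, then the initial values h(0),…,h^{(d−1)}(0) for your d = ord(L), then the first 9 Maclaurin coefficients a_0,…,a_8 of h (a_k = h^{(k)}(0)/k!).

f: a_k = 2, 2, 8, 14, 38, 80, 194, 434, 1016, …
g: a_k = -3, 0, 3/2, 0, -1/8, 0, 1/240, 0, -1/13440, …
Sum ⇒ L₀ = lclm(L_f,L_g) in ℚ(x)⟨Dx⟩.
h=h₀': d/dx-closure on L₀ ⇒ L.
L = (464 + 2522·x + 8618·x^2 + 6330·x^3 + 9630·x^4 + 486·x^5 + 486·x^6) + (-43 - 249·x + 114·x^2 + 559·x^3 + 1500·x^4 + 1863·x^5 + 189·x^6 + 162·x^7)·Dx + (464 + 2522·x + 8618·x^2 + 6330·x^3 + 9630·x^4 + 486·x^5 + 486·x^6)·Dx^2 + (-43 - 249·x + 114·x^2 + 559·x^3 + 1500·x^4 + 1863·x^5 + 189·x^6 + 162·x^7)·Dx^3  (order 3).
h: a_k = 2, 19, 42, 303/2, 400, 46561/40, 3038, 13655039/1680, 20862, …
ICs: h(0) = 2, h′(0) = 19, h′′(0) = 84.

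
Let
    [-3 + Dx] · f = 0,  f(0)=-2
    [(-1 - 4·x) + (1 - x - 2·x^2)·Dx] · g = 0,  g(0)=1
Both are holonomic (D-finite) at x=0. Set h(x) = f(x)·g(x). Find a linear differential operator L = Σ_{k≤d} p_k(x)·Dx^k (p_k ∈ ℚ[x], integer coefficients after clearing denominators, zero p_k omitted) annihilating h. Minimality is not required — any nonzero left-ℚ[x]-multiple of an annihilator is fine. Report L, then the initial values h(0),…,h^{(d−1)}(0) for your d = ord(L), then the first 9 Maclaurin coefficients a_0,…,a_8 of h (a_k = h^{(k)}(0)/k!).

f: a_k = -2, -6, -9, -9, -27/4, -81/20, -81/40, -243/280, -729/2240, …
g: a_k = 1, 1, 3, 5, 11, 21, 43, 85, 171, …
Sym-product of L_f,L_g gives L₀ (≤ ord 1).
L = (4 + x - 6·x^2) + (-1 + x + 2·x^2)·Dx  (order 1).
h: a_k = -2, -8, -21, -46, -379/4, -954/5, -15293/40, -107071/140, -3426681/2240, …
ICs: h(0) = -2.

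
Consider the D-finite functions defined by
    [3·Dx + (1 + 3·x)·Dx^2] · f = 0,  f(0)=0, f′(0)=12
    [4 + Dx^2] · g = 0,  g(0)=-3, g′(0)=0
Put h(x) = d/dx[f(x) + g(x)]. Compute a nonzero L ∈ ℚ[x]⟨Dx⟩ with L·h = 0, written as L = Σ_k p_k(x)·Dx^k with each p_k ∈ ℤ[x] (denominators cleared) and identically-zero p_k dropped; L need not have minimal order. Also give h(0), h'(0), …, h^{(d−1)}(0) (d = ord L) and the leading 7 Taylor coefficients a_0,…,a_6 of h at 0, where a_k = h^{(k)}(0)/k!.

L = (348 + 144·x + 216·x^2) + (44 + 180·x + 216·x^2 + 216·x^3)·Dx + (87 + 36·x + 54·x^2)·Dx^2 + (11 + 45·x + 54·x^2 + 54·x^3)·Dx^3  (order 3).
h: a_k = 12, -24, 108, -332, 972, -14572/5, 8748, …
ICs: h(0) = 12, h′(0) = -24, h′′(0) = 216.

f: a_k = 0, 12, -18, 36, -81, 972/5, -486, …
g: a_k = -3, 0, 6, 0, -2, 0, 4/15, …
Weyl lclm of L_f,L_g ⇒ L₀ (ord ≤ 4).
Differentiate: ansatz ord ≤ ord L₀ ⇒ L.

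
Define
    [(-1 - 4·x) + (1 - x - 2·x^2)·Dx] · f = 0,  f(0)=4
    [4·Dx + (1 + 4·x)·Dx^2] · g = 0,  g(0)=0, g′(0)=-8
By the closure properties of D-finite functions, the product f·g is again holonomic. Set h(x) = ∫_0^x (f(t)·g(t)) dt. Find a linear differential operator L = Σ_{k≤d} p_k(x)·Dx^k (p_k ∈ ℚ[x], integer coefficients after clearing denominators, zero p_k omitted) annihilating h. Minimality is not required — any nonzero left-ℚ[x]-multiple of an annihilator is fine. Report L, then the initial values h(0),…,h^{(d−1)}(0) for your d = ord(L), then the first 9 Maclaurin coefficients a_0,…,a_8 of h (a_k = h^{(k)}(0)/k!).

L = (8 + 32·x)·Dx + (-2 + 20·x + 40·x^2)·Dx^2 + (-1 - 3·x + 6·x^2 + 8·x^3)·Dx^3  (order 3).
h: a_k = 0, 0, -16, 32/3, -152/3, 224/3, -1392/5, 22688/35, -76684/35, …
ICs: h(0) = 0, h′(0) = 0, h′′(0) = -32.

f: a_k = 4, 4, 12, 20, 44, 84, 172, 340, 684, …
g: a_k = 0, -8, 16, -128/3, 128, -2048/5, 4096/3, -32768/7, 16384, …
h₀=f·g: eliminate ⇒ L₀, order ≤ 1·2.
h=∫h₀ ⇒ L = L₀·Dx.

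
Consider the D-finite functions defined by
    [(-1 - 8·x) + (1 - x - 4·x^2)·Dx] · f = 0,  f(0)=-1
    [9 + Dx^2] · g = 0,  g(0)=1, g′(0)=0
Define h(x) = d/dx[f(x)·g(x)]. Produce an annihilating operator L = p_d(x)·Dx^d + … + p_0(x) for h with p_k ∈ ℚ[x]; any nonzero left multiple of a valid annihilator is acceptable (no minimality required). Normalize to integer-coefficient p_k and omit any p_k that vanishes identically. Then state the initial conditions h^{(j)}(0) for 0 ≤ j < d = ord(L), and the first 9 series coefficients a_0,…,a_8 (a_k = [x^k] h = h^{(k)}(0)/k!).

L = (-33 - 162·x - 567·x^2 + 648·x^3 + 1296·x^4) + (6 + 66·x + 216·x^2 + 576·x^3)·Dx + (1 - 10·x - 31·x^2 + 72·x^3 + 144·x^4)·Dx^2  (order 2).
h: a_k = -1, -1, -27/2, -79/2, -1115/8, -15927/40, -99603/80, -1986769/560, -9313317/896, …
ICs: h(0) = -1, h′(0) = -1.

f: a_k = -1, -1, -5, -9, -29, -65, -181, -441, -1165, …
g: a_k = 1, 0, -9/2, 0, 27/8, 0, -81/80, 0, 729/4480, …
h₀=f·g: eliminate ⇒ L₀, order ≤ 1·2.
Derive L from L₀ (diff closure).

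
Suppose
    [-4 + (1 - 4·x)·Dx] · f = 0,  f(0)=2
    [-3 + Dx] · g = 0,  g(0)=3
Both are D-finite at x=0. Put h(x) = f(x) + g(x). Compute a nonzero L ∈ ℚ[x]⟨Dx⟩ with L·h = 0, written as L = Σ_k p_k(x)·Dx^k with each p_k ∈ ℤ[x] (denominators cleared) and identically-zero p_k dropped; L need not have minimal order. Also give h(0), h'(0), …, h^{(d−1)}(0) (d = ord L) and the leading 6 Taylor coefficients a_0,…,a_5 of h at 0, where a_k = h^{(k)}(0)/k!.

L = (-60 - 144·x) + (23 + 72·x - 144·x^2)·Dx + (-1 - 8·x + 48·x^2)·Dx^2  (order 2).
h: a_k = 5, 17, 91/2, 283/2, 4177/8, 82163/40, …
ICs: h(0) = 5, h′(0) = 17.

f: a_k = 2, 8, 32, 128, 512, 2048, …
g: a_k = 3, 9, 27/2, 27/2, 81/8, 243/40, …
Weyl lclm of L_f,L_g ⇒ L₀ (ord ≤ 2).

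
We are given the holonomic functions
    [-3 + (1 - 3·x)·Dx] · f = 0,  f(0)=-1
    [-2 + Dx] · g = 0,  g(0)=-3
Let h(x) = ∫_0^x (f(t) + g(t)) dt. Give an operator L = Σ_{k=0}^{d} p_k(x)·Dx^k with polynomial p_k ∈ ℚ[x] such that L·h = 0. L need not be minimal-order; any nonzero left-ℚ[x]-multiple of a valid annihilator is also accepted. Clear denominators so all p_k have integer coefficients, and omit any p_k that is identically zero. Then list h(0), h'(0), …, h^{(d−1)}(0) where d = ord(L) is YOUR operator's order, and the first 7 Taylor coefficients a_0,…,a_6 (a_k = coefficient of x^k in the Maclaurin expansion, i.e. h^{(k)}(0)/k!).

f: a_k = -1, -3, -9, -27, -81, -243, -729, …
g: a_k = -3, -6, -6, -4, -2, -4/5, -4/15, …
Sum ⇒ L₀ = lclm(L_f,L_g) in ℚ(x)⟨Dx⟩.
h=∫h₀ ⇒ L = L₀·Dx.
L = (-24 - 36·x)·Dx + (14 + 24·x - 36·x^2)·Dx^2 + (-1 - 3·x + 18·x^2)·Dx^3  (order 3).
h: a_k = 0, -4, -9/2, -5, -31/4, -83/5, -1219/30, …
ICs: h(0) = 0, h′(0) = -4, h′′(0) = -9.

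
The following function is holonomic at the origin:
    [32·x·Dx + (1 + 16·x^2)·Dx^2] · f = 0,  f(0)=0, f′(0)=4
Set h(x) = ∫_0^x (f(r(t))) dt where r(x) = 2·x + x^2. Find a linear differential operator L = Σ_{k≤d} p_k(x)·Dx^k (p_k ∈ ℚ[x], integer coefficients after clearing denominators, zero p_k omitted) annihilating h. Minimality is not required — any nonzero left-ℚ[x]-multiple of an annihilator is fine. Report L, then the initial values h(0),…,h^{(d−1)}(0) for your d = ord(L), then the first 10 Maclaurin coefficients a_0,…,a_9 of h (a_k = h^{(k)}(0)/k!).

f: a_k = 0, 4, 0, -64/3, 0, 1024/5, 0, -16384/7, 0, 262144/9, …
h₀=f(r): pull back L_f along r ⇒ L₀.
h=∫₀ˣh₀: take L = L₀·Dx.
L = (-1 + 128·x + 256·x^2 + 192·x^3 + 48·x^4)·Dx^2 + (1 + x + 64·x^2 + 128·x^3 + 80·x^4 + 16·x^5)·Dx^3  (order 3).
h: a_k = 0, 0, 4, 4/3, -128/3, -256/5, 16064/15, 49088/21, -247808/7, -1040384/9, …
ICs: h(0) = 0, h′(0) = 0, h′′(0) = 8.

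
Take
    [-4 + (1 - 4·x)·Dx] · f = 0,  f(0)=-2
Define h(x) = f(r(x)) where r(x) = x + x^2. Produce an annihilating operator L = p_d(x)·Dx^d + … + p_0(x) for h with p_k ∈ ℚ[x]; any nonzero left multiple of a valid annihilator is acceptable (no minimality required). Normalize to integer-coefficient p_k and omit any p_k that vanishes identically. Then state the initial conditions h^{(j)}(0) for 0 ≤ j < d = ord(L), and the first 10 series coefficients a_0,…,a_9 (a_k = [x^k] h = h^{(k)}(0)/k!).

L = (4 + 8·x) + (-1 + 4·x + 4·x^2)·Dx  (order 1).
h: a_k = -2, -8, -40, -192, -928, -4480, -21632, -104448, -504320, -2435072, …
ICs: h(0) = -2.

f: a_k = -2, -8, -32, -128, -512, -2048, -8192, -32768, -131072, -524288, …
Change of var in L_f (x↦r) gives L₀.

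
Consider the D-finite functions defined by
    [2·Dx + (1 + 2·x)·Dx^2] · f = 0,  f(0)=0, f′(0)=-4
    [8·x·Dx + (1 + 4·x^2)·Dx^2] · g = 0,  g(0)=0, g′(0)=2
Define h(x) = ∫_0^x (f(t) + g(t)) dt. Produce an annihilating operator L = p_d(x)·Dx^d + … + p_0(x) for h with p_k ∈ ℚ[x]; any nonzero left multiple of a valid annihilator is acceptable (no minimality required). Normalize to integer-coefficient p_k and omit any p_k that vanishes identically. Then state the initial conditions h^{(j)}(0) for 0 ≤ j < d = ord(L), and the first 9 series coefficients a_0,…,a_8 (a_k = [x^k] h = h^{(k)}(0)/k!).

f: a_k = 0, -4, 4, -16/3, 8, -64/5, 64/3, -256/7, 64, …
g: a_k = 0, 2, 0, -8/3, 0, 32/5, 0, -128/7, 0, …
Sum ⇒ L₀ = lclm(L_f,L_g) in ℚ(x)⟨Dx⟩.
∫: right-multiply L₀ by Dx.
L = (-8 - 48·x + 96·x^2 + 64·x^3)·Dx^2 + (-8 - 16·x + 192·x^3 + 128·x^4)·Dx^3 + (-1 + 2·x + 8·x^2 + 16·x^3 + 48·x^4 + 32·x^5)·Dx^4  (order 4).
h: a_k = 0, 0, -1, 4/3, -2, 8/5, -16/15, 64/21, -48/7, …
ICs: h(0) = 0, h′(0) = 0, h′′(0) = -2, h′′′(0) = 8.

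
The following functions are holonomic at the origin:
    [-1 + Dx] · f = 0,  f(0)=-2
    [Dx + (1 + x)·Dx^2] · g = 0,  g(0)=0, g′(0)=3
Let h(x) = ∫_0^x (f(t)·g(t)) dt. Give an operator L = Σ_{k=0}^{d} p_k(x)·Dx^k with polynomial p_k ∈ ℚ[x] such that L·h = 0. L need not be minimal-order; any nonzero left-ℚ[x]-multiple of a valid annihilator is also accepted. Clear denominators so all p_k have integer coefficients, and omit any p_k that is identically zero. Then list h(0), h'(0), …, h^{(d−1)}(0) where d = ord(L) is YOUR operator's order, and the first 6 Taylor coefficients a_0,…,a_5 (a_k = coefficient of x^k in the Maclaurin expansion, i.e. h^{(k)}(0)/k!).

f: a_k = -2, -2, -1, -1/3, -1/12, -1/60, …
g: a_k = 0, 3, -3/2, 1, -3/4, 3/5, …
Product ⇒ symmetric product L₀, ord ≤ 2.
h=∫₀ˣh₀: take L = L₀·Dx.
L = x·Dx + (-1 - 2·x)·Dx^2 + (1 + x)·Dx^3  (order 3).
h: a_k = 0, 0, -3, -1, -1/2, 0, …
ICs: h(0) = 0, h′(0) = 0, h′′(0) = -6.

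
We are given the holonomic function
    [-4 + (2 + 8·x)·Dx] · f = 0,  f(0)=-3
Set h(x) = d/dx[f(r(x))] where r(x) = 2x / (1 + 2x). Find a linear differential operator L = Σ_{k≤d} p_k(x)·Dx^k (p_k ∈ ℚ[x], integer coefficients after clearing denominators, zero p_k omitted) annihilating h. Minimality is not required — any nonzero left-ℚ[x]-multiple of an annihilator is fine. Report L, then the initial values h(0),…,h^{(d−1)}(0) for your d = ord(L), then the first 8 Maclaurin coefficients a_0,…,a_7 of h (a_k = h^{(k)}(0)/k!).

L = (-8 - 40·x) + (-1 - 12·x - 20·x^2)·Dx  (order 1).
h: a_k = -12, 96, -720, 5760, -48960, 433152, -3929856, 36249600, …
ICs: h(0) = -12.

f: a_k = -3, -6, 6, -12, 30, -84, 252, -792, …
f∘r: x↦r, Dx↦Dx/r' in L_f ⇒ L₀.
h₀' ⇒ L via d/dx closure of L₀.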